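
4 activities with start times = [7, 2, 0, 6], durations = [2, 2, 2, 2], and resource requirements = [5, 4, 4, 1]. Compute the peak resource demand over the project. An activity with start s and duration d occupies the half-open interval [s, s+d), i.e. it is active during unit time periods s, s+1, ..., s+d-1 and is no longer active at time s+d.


Each activity i is active on [start_i, start_i + duration_i).
Compute total resource usage per time slot:
  t=0: active resources = [4], total = 4
  t=1: active resources = [4], total = 4
  t=2: active resources = [4], total = 4
  t=3: active resources = [4], total = 4
  t=4: active resources = [], total = 0
  t=5: active resources = [], total = 0
  t=6: active resources = [1], total = 1
  t=7: active resources = [5, 1], total = 6
  t=8: active resources = [5], total = 5
Peak resource demand = 6

6


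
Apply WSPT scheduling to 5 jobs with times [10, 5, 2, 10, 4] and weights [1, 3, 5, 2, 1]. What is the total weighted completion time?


Compute p/w ratios and sort ascending (WSPT): [(2, 5), (5, 3), (4, 1), (10, 2), (10, 1)]
Compute weighted completion times:
  Job (p=2,w=5): C=2, w*C=5*2=10
  Job (p=5,w=3): C=7, w*C=3*7=21
  Job (p=4,w=1): C=11, w*C=1*11=11
  Job (p=10,w=2): C=21, w*C=2*21=42
  Job (p=10,w=1): C=31, w*C=1*31=31
Total weighted completion time = 115

115


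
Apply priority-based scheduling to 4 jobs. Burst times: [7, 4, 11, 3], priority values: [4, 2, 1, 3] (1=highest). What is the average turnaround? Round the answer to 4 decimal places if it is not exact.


Sort by priority (ascending = highest first):
Order: [(1, 11), (2, 4), (3, 3), (4, 7)]
Completion times:
  Priority 1, burst=11, C=11
  Priority 2, burst=4, C=15
  Priority 3, burst=3, C=18
  Priority 4, burst=7, C=25
Average turnaround = 69/4 = 17.25

17.25


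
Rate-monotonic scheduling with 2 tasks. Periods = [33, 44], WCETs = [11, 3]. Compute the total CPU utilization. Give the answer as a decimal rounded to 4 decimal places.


Compute individual utilizations (exact fractions):
  Task 1: C/T = 11/33 = 1/3 (approx. 0.3333)
  Task 2: C/T = 3/44 (approx. 0.0682)
Total utilization U = 1/3 + 3/44 = 53/132
Rounded to 4 decimal places: U = 0.4015
RM (Liu & Layland) bound for 2 tasks = 0.828427; compare with U = 53/132 (approx. 0.401515)
U <= bound, so schedulable by RM sufficient condition.

0.4015


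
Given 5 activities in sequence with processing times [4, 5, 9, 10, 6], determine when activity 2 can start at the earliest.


Activity 2 starts after activities 1 through 1 complete.
Predecessor durations: [4]
ES = 4 = 4

4


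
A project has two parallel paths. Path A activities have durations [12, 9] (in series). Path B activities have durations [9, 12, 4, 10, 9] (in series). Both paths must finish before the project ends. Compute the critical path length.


Path A total = 12 + 9 = 21
Path B total = 9 + 12 + 4 + 10 + 9 = 44
Critical path = longest path = max(21, 44) = 44

44


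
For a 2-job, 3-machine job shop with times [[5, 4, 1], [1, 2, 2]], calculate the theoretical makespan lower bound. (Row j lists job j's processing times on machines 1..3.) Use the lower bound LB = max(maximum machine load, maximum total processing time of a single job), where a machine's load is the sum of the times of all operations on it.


Machine loads:
  Machine 1: 5 + 1 = 6
  Machine 2: 4 + 2 = 6
  Machine 3: 1 + 2 = 3
Max machine load = 6
Job totals:
  Job 1: 10
  Job 2: 5
Max job total = 10
Lower bound = max(6, 10) = 10

10


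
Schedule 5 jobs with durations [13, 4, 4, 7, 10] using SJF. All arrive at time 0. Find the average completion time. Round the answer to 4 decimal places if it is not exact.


SJF order (ascending): [4, 4, 7, 10, 13]
Completion times:
  Job 1: burst=4, C=4
  Job 2: burst=4, C=8
  Job 3: burst=7, C=15
  Job 4: burst=10, C=25
  Job 5: burst=13, C=38
Average completion = 90/5 = 18.0

18.0


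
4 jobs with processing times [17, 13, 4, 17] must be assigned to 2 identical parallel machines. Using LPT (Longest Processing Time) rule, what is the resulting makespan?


Sort jobs in decreasing order (LPT): [17, 17, 13, 4]
Assign each job to the least loaded machine:
  Machine 1: jobs [17, 13], load = 30
  Machine 2: jobs [17, 4], load = 21
Makespan = max load = 30

30


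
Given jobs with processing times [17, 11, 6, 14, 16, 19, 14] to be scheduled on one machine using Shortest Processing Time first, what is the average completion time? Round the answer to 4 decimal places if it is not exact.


Sort jobs by processing time (SPT order): [6, 11, 14, 14, 16, 17, 19]
Compute completion times sequentially:
  Job 1: processing = 6, completes at 6
  Job 2: processing = 11, completes at 17
  Job 3: processing = 14, completes at 31
  Job 4: processing = 14, completes at 45
  Job 5: processing = 16, completes at 61
  Job 6: processing = 17, completes at 78
  Job 7: processing = 19, completes at 97
Sum of completion times = 335
Average completion time = 335/7 = 47.8571

47.8571


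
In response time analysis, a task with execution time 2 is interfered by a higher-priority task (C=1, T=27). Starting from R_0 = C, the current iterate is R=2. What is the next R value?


R_next = C + ceil(R_prev / T_hp) * C_hp
ceil(2 / 27) = ceil(0.0741) = 1
Interference = 1 * 1 = 1
R_next = 2 + 1 = 3

3


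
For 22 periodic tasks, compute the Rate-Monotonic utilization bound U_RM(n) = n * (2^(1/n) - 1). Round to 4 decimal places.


Compute 2^(1/22) = 1.0320082797
Subtract 1: 1.0320082797 - 1 = 0.0320082797
Multiply by n: 22 * 0.0320082797 = 0.7041821534
Round to 4 dp: 0.7042

0.7042


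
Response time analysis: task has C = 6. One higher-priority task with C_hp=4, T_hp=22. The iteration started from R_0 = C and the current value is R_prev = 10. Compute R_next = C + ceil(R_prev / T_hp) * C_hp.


R_next = C + ceil(R_prev / T_hp) * C_hp
ceil(10 / 22) = ceil(0.4545) = 1
Interference = 1 * 4 = 4
R_next = 6 + 4 = 10
R_next = R_prev, so the iteration has converged (response time = 10).

10


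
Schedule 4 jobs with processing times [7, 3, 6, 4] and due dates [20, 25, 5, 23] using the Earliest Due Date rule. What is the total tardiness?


Sort by due date (EDD order): [(6, 5), (7, 20), (4, 23), (3, 25)]
Compute completion times and tardiness:
  Job 1: p=6, d=5, C=6, tardiness=max(0,6-5)=1
  Job 2: p=7, d=20, C=13, tardiness=max(0,13-20)=0
  Job 3: p=4, d=23, C=17, tardiness=max(0,17-23)=0
  Job 4: p=3, d=25, C=20, tardiness=max(0,20-25)=0
Total tardiness = 1

1


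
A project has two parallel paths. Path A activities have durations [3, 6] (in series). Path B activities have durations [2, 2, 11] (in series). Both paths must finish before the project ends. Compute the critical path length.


Path A total = 3 + 6 = 9
Path B total = 2 + 2 + 11 = 15
Critical path = longest path = max(9, 15) = 15

15


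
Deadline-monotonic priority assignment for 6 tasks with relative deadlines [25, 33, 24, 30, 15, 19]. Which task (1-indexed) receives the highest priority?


Sort tasks by relative deadline (ascending):
  Task 5: deadline = 15
  Task 6: deadline = 19
  Task 3: deadline = 24
  Task 1: deadline = 25
  Task 4: deadline = 30
  Task 2: deadline = 33
Priority order (highest first): [5, 6, 3, 1, 4, 2]
Highest priority task = 5

5


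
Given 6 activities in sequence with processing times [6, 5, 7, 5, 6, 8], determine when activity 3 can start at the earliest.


Activity 3 starts after activities 1 through 2 complete.
Predecessor durations: [6, 5]
ES = 6 + 5 = 11

11


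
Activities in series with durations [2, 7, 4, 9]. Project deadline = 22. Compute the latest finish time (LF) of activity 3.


LF(activity 3) = deadline - sum of successor durations
Successors: activities 4 through 4 with durations [9]
Sum of successor durations = 9
LF = 22 - 9 = 13

13


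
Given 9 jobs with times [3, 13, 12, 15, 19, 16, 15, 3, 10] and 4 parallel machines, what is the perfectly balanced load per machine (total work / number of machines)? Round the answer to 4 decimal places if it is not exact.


Total processing time = 3 + 13 + 12 + 15 + 19 + 16 + 15 + 3 + 10 = 106
Number of machines = 4
Ideal balanced load = 106 / 4 = 26.5

26.5


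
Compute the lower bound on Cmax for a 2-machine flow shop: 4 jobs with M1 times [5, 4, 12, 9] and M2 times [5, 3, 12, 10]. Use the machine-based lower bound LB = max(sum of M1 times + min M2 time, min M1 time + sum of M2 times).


LB1 = sum(M1 times) + min(M2 times) = 30 + 3 = 33
LB2 = min(M1 times) + sum(M2 times) = 4 + 30 = 34
Lower bound = max(LB1, LB2) = max(33, 34) = 34

34


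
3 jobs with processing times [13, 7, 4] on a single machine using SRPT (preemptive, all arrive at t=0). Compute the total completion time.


Since all jobs arrive at t=0, SRPT equals SPT ordering.
SPT order: [4, 7, 13]
Completion times:
  Job 1: p=4, C=4
  Job 2: p=7, C=11
  Job 3: p=13, C=24
Total completion time = 4 + 11 + 24 = 39

39


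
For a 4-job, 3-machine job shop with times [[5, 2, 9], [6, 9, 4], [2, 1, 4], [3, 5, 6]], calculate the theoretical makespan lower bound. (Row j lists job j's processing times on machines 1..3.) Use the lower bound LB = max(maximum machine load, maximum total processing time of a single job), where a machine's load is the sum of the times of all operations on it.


Machine loads:
  Machine 1: 5 + 6 + 2 + 3 = 16
  Machine 2: 2 + 9 + 1 + 5 = 17
  Machine 3: 9 + 4 + 4 + 6 = 23
Max machine load = 23
Job totals:
  Job 1: 16
  Job 2: 19
  Job 3: 7
  Job 4: 14
Max job total = 19
Lower bound = max(23, 19) = 23

23


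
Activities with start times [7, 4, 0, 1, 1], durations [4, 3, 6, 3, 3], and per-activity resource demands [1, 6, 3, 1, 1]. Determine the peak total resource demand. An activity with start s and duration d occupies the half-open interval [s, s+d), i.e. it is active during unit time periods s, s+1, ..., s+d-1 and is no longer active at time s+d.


Each activity i is active on [start_i, start_i + duration_i).
Compute total resource usage per time slot:
  t=0: active resources = [3], total = 3
  t=1: active resources = [3, 1, 1], total = 5
  t=2: active resources = [3, 1, 1], total = 5
  t=3: active resources = [3, 1, 1], total = 5
  t=4: active resources = [6, 3], total = 9
  t=5: active resources = [6, 3], total = 9
  t=6: active resources = [6], total = 6
  t=7: active resources = [1], total = 1
  t=8: active resources = [1], total = 1
  t=9: active resources = [1], total = 1
  t=10: active resources = [1], total = 1
Peak resource demand = 9

9


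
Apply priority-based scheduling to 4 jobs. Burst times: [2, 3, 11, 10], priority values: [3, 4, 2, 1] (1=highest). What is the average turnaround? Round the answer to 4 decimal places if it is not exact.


Sort by priority (ascending = highest first):
Order: [(1, 10), (2, 11), (3, 2), (4, 3)]
Completion times:
  Priority 1, burst=10, C=10
  Priority 2, burst=11, C=21
  Priority 3, burst=2, C=23
  Priority 4, burst=3, C=26
Average turnaround = 80/4 = 20.0

20.0


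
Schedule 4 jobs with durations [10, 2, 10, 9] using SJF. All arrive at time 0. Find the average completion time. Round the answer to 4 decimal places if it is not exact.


SJF order (ascending): [2, 9, 10, 10]
Completion times:
  Job 1: burst=2, C=2
  Job 2: burst=9, C=11
  Job 3: burst=10, C=21
  Job 4: burst=10, C=31
Average completion = 65/4 = 16.25

16.25


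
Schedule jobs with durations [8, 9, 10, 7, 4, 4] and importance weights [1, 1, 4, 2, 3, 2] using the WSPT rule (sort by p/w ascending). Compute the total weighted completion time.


Compute p/w ratios and sort ascending (WSPT): [(4, 3), (4, 2), (10, 4), (7, 2), (8, 1), (9, 1)]
Compute weighted completion times:
  Job (p=4,w=3): C=4, w*C=3*4=12
  Job (p=4,w=2): C=8, w*C=2*8=16
  Job (p=10,w=4): C=18, w*C=4*18=72
  Job (p=7,w=2): C=25, w*C=2*25=50
  Job (p=8,w=1): C=33, w*C=1*33=33
  Job (p=9,w=1): C=42, w*C=1*42=42
Total weighted completion time = 225

225


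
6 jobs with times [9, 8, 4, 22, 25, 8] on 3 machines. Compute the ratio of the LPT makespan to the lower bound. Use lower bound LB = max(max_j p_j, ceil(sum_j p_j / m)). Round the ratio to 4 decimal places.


LPT order: [25, 22, 9, 8, 8, 4]
Machine loads after assignment: [25, 26, 25]
LPT makespan = 26
Lower bound = max(max_job, ceil(total/3)) = max(25, 26) = 26
Ratio = 26 / 26 = 1.0

1.0


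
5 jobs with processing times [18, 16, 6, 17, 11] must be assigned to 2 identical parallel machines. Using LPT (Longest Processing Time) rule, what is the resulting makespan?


Sort jobs in decreasing order (LPT): [18, 17, 16, 11, 6]
Assign each job to the least loaded machine:
  Machine 1: jobs [18, 11, 6], load = 35
  Machine 2: jobs [17, 16], load = 33
Makespan = max load = 35

35


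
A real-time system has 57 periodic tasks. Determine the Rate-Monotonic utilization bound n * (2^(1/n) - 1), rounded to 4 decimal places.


Compute 2^(1/57) = 1.0122347161
Subtract 1: 1.0122347161 - 1 = 0.0122347161
Multiply by n: 57 * 0.0122347161 = 0.6973788177
Round to 4 dp: 0.6974

0.6974


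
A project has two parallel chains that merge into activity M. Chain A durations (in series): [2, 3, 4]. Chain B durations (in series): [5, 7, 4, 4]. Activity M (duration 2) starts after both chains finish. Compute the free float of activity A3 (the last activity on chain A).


ES(A3) = sum of predecessors on chain A = 5
EF(A3) = ES + duration = 5 + 4 = 9
Successor of A3 is M. ES(M) = max(sum(A), sum(B)) = max(9, 20) = 20
Free float = ES(successor) - EF(current) = 20 - 9 = 11

11


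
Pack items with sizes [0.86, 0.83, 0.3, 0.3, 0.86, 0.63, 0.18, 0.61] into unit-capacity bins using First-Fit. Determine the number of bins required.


Place items sequentially using First-Fit:
  Item 0.86 -> new Bin 1
  Item 0.83 -> new Bin 2
  Item 0.3 -> new Bin 3
  Item 0.3 -> Bin 3 (now 0.6)
  Item 0.86 -> new Bin 4
  Item 0.63 -> new Bin 5
  Item 0.18 -> Bin 3 (now 0.78)
  Item 0.61 -> new Bin 6
Total bins used = 6

6


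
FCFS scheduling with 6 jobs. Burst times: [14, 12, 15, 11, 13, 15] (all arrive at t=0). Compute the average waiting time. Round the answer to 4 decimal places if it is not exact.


FCFS order (as given): [14, 12, 15, 11, 13, 15]
Waiting times:
  Job 1: wait = 0
  Job 2: wait = 14
  Job 3: wait = 26
  Job 4: wait = 41
  Job 5: wait = 52
  Job 6: wait = 65
Sum of waiting times = 198
Average waiting time = 198/6 = 33.0

33.0


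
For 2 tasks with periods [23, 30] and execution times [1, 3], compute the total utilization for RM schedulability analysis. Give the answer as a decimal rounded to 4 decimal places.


Compute individual utilizations (exact fractions):
  Task 1: C/T = 1/23 (approx. 0.0435)
  Task 2: C/T = 3/30 = 1/10 (approx. 0.1)
Total utilization U = 1/23 + 1/10 = 33/230
Rounded to 4 decimal places: U = 0.1435
RM (Liu & Layland) bound for 2 tasks = 0.828427; compare with U = 33/230 (approx. 0.143478)
U <= bound, so schedulable by RM sufficient condition.

0.1435


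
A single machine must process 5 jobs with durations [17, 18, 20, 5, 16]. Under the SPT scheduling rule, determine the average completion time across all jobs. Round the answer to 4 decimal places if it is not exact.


Sort jobs by processing time (SPT order): [5, 16, 17, 18, 20]
Compute completion times sequentially:
  Job 1: processing = 5, completes at 5
  Job 2: processing = 16, completes at 21
  Job 3: processing = 17, completes at 38
  Job 4: processing = 18, completes at 56
  Job 5: processing = 20, completes at 76
Sum of completion times = 196
Average completion time = 196/5 = 39.2

39.2


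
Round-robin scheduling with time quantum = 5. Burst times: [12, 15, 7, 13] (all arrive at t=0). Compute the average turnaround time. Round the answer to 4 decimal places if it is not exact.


Time quantum = 5
Execution trace:
  J1 runs 5 units, time = 5
  J2 runs 5 units, time = 10
  J3 runs 5 units, time = 15
  J4 runs 5 units, time = 20
  J1 runs 5 units, time = 25
  J2 runs 5 units, time = 30
  J3 runs 2 units, time = 32
  J4 runs 5 units, time = 37
  J1 runs 2 units, time = 39
  J2 runs 5 units, time = 44
  J4 runs 3 units, time = 47
Finish times: [39, 44, 32, 47]
Average turnaround = 162/4 = 40.5

40.5


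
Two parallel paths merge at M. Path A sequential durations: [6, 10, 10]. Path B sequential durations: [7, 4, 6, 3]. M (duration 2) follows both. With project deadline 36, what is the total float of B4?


Forward pass: ES(B4) = sum of predecessors on chain B = 17
EF = ES + duration = 17 + 3 = 20
Backward pass: LF(M) = deadline = 36; LS(M) = 36 - 2 = 34
LF(B4) = LS(M) - sum(successors on chain B) = 34 - 0 = 34
LS = LF - duration = 34 - 3 = 31
Total float = LS - ES = 31 - 17 = 14

14


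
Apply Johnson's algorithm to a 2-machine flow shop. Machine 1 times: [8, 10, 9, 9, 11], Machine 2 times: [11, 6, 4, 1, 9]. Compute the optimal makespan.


Apply Johnson's rule:
  Group 1 (a <= b): [(1, 8, 11)]
  Group 2 (a > b): [(5, 11, 9), (2, 10, 6), (3, 9, 4), (4, 9, 1)]
Optimal job order: [1, 5, 2, 3, 4]
Schedule:
  Job 1: M1 done at 8, M2 done at 19
  Job 5: M1 done at 19, M2 done at 28
  Job 2: M1 done at 29, M2 done at 35
  Job 3: M1 done at 38, M2 done at 42
  Job 4: M1 done at 47, M2 done at 48
Makespan = 48

48


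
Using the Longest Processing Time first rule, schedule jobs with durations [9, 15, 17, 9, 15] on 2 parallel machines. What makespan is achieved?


Sort jobs in decreasing order (LPT): [17, 15, 15, 9, 9]
Assign each job to the least loaded machine:
  Machine 1: jobs [17, 9, 9], load = 35
  Machine 2: jobs [15, 15], load = 30
Makespan = max load = 35

35


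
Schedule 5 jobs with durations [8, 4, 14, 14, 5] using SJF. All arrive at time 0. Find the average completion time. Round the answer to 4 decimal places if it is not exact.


SJF order (ascending): [4, 5, 8, 14, 14]
Completion times:
  Job 1: burst=4, C=4
  Job 2: burst=5, C=9
  Job 3: burst=8, C=17
  Job 4: burst=14, C=31
  Job 5: burst=14, C=45
Average completion = 106/5 = 21.2

21.2


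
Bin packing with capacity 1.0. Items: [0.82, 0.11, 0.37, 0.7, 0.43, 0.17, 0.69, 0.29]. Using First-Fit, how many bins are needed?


Place items sequentially using First-Fit:
  Item 0.82 -> new Bin 1
  Item 0.11 -> Bin 1 (now 0.93)
  Item 0.37 -> new Bin 2
  Item 0.7 -> new Bin 3
  Item 0.43 -> Bin 2 (now 0.8)
  Item 0.17 -> Bin 2 (now 0.97)
  Item 0.69 -> new Bin 4
  Item 0.29 -> Bin 3 (now 0.99)
Total bins used = 4

4


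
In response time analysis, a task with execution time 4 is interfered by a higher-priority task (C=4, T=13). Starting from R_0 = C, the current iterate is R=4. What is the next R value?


R_next = C + ceil(R_prev / T_hp) * C_hp
ceil(4 / 13) = ceil(0.3077) = 1
Interference = 1 * 4 = 4
R_next = 4 + 4 = 8

8


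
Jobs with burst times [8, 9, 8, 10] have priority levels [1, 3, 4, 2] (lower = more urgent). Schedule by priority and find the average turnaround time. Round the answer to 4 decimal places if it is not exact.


Sort by priority (ascending = highest first):
Order: [(1, 8), (2, 10), (3, 9), (4, 8)]
Completion times:
  Priority 1, burst=8, C=8
  Priority 2, burst=10, C=18
  Priority 3, burst=9, C=27
  Priority 4, burst=8, C=35
Average turnaround = 88/4 = 22.0

22.0


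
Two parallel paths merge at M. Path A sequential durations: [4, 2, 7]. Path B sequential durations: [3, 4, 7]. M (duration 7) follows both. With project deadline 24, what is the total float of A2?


Forward pass: ES(A2) = sum of predecessors on chain A = 4
EF = ES + duration = 4 + 2 = 6
Backward pass: LF(M) = deadline = 24; LS(M) = 24 - 7 = 17
LF(A2) = LS(M) - sum(successors on chain A) = 17 - 7 = 10
LS = LF - duration = 10 - 2 = 8
Total float = LS - ES = 8 - 4 = 4

4


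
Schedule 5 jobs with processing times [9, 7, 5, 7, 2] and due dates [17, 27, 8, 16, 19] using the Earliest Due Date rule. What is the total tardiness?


Sort by due date (EDD order): [(5, 8), (7, 16), (9, 17), (2, 19), (7, 27)]
Compute completion times and tardiness:
  Job 1: p=5, d=8, C=5, tardiness=max(0,5-8)=0
  Job 2: p=7, d=16, C=12, tardiness=max(0,12-16)=0
  Job 3: p=9, d=17, C=21, tardiness=max(0,21-17)=4
  Job 4: p=2, d=19, C=23, tardiness=max(0,23-19)=4
  Job 5: p=7, d=27, C=30, tardiness=max(0,30-27)=3
Total tardiness = 11

11


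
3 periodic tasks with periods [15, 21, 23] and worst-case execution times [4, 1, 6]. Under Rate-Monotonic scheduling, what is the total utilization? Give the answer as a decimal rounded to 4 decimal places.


Compute individual utilizations (exact fractions):
  Task 1: C/T = 4/15 (approx. 0.2667)
  Task 2: C/T = 1/21 (approx. 0.0476)
  Task 3: C/T = 6/23 (approx. 0.2609)
Total utilization U = 4/15 + 1/21 + 6/23 = 463/805
Rounded to 4 decimal places: U = 0.5752
RM (Liu & Layland) bound for 3 tasks = 0.779763; compare with U = 463/805 (approx. 0.575155)
U <= bound, so schedulable by RM sufficient condition.

0.5752


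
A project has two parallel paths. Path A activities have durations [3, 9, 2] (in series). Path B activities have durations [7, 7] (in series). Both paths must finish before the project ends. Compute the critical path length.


Path A total = 3 + 9 + 2 = 14
Path B total = 7 + 7 = 14
Critical path = longest path = max(14, 14) = 14

14


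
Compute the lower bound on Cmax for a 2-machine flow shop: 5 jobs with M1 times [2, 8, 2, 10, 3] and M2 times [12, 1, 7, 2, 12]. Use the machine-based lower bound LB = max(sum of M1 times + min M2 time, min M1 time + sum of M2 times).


LB1 = sum(M1 times) + min(M2 times) = 25 + 1 = 26
LB2 = min(M1 times) + sum(M2 times) = 2 + 34 = 36
Lower bound = max(LB1, LB2) = max(26, 36) = 36

36


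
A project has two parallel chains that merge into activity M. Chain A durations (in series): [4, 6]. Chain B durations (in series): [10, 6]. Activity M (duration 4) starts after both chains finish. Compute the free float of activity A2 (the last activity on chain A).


ES(A2) = sum of predecessors on chain A = 4
EF(A2) = ES + duration = 4 + 6 = 10
Successor of A2 is M. ES(M) = max(sum(A), sum(B)) = max(10, 16) = 16
Free float = ES(successor) - EF(current) = 16 - 10 = 6

6


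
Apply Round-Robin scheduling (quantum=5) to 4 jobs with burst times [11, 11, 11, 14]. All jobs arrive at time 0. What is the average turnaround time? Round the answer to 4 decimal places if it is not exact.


Time quantum = 5
Execution trace:
  J1 runs 5 units, time = 5
  J2 runs 5 units, time = 10
  J3 runs 5 units, time = 15
  J4 runs 5 units, time = 20
  J1 runs 5 units, time = 25
  J2 runs 5 units, time = 30
  J3 runs 5 units, time = 35
  J4 runs 5 units, time = 40
  J1 runs 1 units, time = 41
  J2 runs 1 units, time = 42
  J3 runs 1 units, time = 43
  J4 runs 4 units, time = 47
Finish times: [41, 42, 43, 47]
Average turnaround = 173/4 = 43.25

43.25


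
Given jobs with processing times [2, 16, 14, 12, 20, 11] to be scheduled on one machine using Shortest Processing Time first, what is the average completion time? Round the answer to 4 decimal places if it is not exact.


Sort jobs by processing time (SPT order): [2, 11, 12, 14, 16, 20]
Compute completion times sequentially:
  Job 1: processing = 2, completes at 2
  Job 2: processing = 11, completes at 13
  Job 3: processing = 12, completes at 25
  Job 4: processing = 14, completes at 39
  Job 5: processing = 16, completes at 55
  Job 6: processing = 20, completes at 75
Sum of completion times = 209
Average completion time = 209/6 = 34.8333

34.8333


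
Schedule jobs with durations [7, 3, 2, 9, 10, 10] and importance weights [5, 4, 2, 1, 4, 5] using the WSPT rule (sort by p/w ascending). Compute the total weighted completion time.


Compute p/w ratios and sort ascending (WSPT): [(3, 4), (2, 2), (7, 5), (10, 5), (10, 4), (9, 1)]
Compute weighted completion times:
  Job (p=3,w=4): C=3, w*C=4*3=12
  Job (p=2,w=2): C=5, w*C=2*5=10
  Job (p=7,w=5): C=12, w*C=5*12=60
  Job (p=10,w=5): C=22, w*C=5*22=110
  Job (p=10,w=4): C=32, w*C=4*32=128
  Job (p=9,w=1): C=41, w*C=1*41=41
Total weighted completion time = 361

361


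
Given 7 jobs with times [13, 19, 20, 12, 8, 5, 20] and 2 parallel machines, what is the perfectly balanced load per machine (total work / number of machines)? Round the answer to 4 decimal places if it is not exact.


Total processing time = 13 + 19 + 20 + 12 + 8 + 5 + 20 = 97
Number of machines = 2
Ideal balanced load = 97 / 2 = 48.5

48.5


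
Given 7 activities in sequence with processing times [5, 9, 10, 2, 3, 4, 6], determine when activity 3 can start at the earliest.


Activity 3 starts after activities 1 through 2 complete.
Predecessor durations: [5, 9]
ES = 5 + 9 = 14

14


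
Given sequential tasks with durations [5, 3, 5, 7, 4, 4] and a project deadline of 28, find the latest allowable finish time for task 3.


LF(activity 3) = deadline - sum of successor durations
Successors: activities 4 through 6 with durations [7, 4, 4]
Sum of successor durations = 15
LF = 28 - 15 = 13

13


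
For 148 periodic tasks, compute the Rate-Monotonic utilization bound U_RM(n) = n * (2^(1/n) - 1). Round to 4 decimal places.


Compute 2^(1/148) = 1.0046944113
Subtract 1: 1.0046944113 - 1 = 0.0046944113
Multiply by n: 148 * 0.0046944113 = 0.6947728724
Round to 4 dp: 0.6948

0.6948


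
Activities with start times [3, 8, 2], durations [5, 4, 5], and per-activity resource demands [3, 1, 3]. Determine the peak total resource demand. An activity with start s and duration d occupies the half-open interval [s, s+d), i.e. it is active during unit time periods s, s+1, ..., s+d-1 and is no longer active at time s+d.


Each activity i is active on [start_i, start_i + duration_i).
Compute total resource usage per time slot:
  t=0: active resources = [], total = 0
  t=1: active resources = [], total = 0
  t=2: active resources = [3], total = 3
  t=3: active resources = [3, 3], total = 6
  t=4: active resources = [3, 3], total = 6
  t=5: active resources = [3, 3], total = 6
  t=6: active resources = [3, 3], total = 6
  t=7: active resources = [3], total = 3
  t=8: active resources = [1], total = 1
  t=9: active resources = [1], total = 1
  t=10: active resources = [1], total = 1
  t=11: active resources = [1], total = 1
Peak resource demand = 6

6


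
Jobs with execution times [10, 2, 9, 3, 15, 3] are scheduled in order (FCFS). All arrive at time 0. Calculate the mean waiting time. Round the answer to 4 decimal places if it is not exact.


FCFS order (as given): [10, 2, 9, 3, 15, 3]
Waiting times:
  Job 1: wait = 0
  Job 2: wait = 10
  Job 3: wait = 12
  Job 4: wait = 21
  Job 5: wait = 24
  Job 6: wait = 39
Sum of waiting times = 106
Average waiting time = 106/6 = 17.6667

17.6667


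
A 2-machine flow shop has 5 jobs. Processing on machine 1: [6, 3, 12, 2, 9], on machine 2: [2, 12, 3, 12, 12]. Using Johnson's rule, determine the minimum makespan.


Apply Johnson's rule:
  Group 1 (a <= b): [(4, 2, 12), (2, 3, 12), (5, 9, 12)]
  Group 2 (a > b): [(3, 12, 3), (1, 6, 2)]
Optimal job order: [4, 2, 5, 3, 1]
Schedule:
  Job 4: M1 done at 2, M2 done at 14
  Job 2: M1 done at 5, M2 done at 26
  Job 5: M1 done at 14, M2 done at 38
  Job 3: M1 done at 26, M2 done at 41
  Job 1: M1 done at 32, M2 done at 43
Makespan = 43

43


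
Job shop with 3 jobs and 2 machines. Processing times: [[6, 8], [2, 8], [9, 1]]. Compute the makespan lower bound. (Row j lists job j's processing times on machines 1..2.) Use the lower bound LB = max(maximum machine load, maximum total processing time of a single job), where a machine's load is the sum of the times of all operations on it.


Machine loads:
  Machine 1: 6 + 2 + 9 = 17
  Machine 2: 8 + 8 + 1 = 17
Max machine load = 17
Job totals:
  Job 1: 14
  Job 2: 10
  Job 3: 10
Max job total = 14
Lower bound = max(17, 14) = 17

17


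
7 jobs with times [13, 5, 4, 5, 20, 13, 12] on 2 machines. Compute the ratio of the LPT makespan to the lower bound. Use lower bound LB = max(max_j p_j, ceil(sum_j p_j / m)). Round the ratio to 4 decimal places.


LPT order: [20, 13, 13, 12, 5, 5, 4]
Machine loads after assignment: [36, 36]
LPT makespan = 36
Lower bound = max(max_job, ceil(total/2)) = max(20, 36) = 36
Ratio = 36 / 36 = 1.0

1.0


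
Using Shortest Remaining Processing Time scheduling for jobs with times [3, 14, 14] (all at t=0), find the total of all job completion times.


Since all jobs arrive at t=0, SRPT equals SPT ordering.
SPT order: [3, 14, 14]
Completion times:
  Job 1: p=3, C=3
  Job 2: p=14, C=17
  Job 3: p=14, C=31
Total completion time = 3 + 17 + 31 = 51

51


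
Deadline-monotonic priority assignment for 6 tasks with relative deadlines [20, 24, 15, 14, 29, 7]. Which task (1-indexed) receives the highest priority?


Sort tasks by relative deadline (ascending):
  Task 6: deadline = 7
  Task 4: deadline = 14
  Task 3: deadline = 15
  Task 1: deadline = 20
  Task 2: deadline = 24
  Task 5: deadline = 29
Priority order (highest first): [6, 4, 3, 1, 2, 5]
Highest priority task = 6

6


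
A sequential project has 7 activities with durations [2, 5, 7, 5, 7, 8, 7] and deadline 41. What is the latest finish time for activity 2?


LF(activity 2) = deadline - sum of successor durations
Successors: activities 3 through 7 with durations [7, 5, 7, 8, 7]
Sum of successor durations = 34
LF = 41 - 34 = 7

7


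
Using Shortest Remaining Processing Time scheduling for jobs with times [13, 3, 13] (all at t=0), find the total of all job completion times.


Since all jobs arrive at t=0, SRPT equals SPT ordering.
SPT order: [3, 13, 13]
Completion times:
  Job 1: p=3, C=3
  Job 2: p=13, C=16
  Job 3: p=13, C=29
Total completion time = 3 + 16 + 29 = 48

48


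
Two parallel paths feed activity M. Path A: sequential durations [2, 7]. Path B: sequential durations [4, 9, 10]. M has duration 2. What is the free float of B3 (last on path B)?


ES(B3) = sum of predecessors on chain B = 13
EF(B3) = ES + duration = 13 + 10 = 23
Successor of B3 is M. ES(M) = max(sum(A), sum(B)) = max(9, 23) = 23
Free float = ES(successor) - EF(current) = 23 - 23 = 0

0


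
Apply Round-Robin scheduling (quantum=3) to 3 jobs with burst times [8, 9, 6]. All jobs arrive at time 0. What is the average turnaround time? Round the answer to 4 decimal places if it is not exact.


Time quantum = 3
Execution trace:
  J1 runs 3 units, time = 3
  J2 runs 3 units, time = 6
  J3 runs 3 units, time = 9
  J1 runs 3 units, time = 12
  J2 runs 3 units, time = 15
  J3 runs 3 units, time = 18
  J1 runs 2 units, time = 20
  J2 runs 3 units, time = 23
Finish times: [20, 23, 18]
Average turnaround = 61/3 = 20.3333

20.3333


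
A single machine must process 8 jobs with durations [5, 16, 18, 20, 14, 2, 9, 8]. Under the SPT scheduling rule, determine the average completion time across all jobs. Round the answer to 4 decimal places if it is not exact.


Sort jobs by processing time (SPT order): [2, 5, 8, 9, 14, 16, 18, 20]
Compute completion times sequentially:
  Job 1: processing = 2, completes at 2
  Job 2: processing = 5, completes at 7
  Job 3: processing = 8, completes at 15
  Job 4: processing = 9, completes at 24
  Job 5: processing = 14, completes at 38
  Job 6: processing = 16, completes at 54
  Job 7: processing = 18, completes at 72
  Job 8: processing = 20, completes at 92
Sum of completion times = 304
Average completion time = 304/8 = 38.0

38.0


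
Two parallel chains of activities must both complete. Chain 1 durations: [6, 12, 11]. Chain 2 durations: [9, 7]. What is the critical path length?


Path A total = 6 + 12 + 11 = 29
Path B total = 9 + 7 = 16
Critical path = longest path = max(29, 16) = 29

29


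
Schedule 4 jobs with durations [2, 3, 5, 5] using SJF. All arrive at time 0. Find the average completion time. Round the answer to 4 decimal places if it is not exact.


SJF order (ascending): [2, 3, 5, 5]
Completion times:
  Job 1: burst=2, C=2
  Job 2: burst=3, C=5
  Job 3: burst=5, C=10
  Job 4: burst=5, C=15
Average completion = 32/4 = 8.0

8.0


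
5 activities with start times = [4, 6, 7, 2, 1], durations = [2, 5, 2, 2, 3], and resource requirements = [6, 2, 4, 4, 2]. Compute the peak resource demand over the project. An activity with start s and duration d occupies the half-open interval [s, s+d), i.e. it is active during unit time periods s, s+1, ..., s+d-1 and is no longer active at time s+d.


Each activity i is active on [start_i, start_i + duration_i).
Compute total resource usage per time slot:
  t=0: active resources = [], total = 0
  t=1: active resources = [2], total = 2
  t=2: active resources = [4, 2], total = 6
  t=3: active resources = [4, 2], total = 6
  t=4: active resources = [6], total = 6
  t=5: active resources = [6], total = 6
  t=6: active resources = [2], total = 2
  t=7: active resources = [2, 4], total = 6
  t=8: active resources = [2, 4], total = 6
  t=9: active resources = [2], total = 2
  t=10: active resources = [2], total = 2
Peak resource demand = 6

6


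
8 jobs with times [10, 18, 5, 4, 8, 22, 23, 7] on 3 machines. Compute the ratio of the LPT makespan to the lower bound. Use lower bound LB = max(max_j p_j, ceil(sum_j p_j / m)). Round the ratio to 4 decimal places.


LPT order: [23, 22, 18, 10, 8, 7, 5, 4]
Machine loads after assignment: [34, 30, 33]
LPT makespan = 34
Lower bound = max(max_job, ceil(total/3)) = max(23, 33) = 33
Ratio = 34 / 33 = 1.0303

1.0303


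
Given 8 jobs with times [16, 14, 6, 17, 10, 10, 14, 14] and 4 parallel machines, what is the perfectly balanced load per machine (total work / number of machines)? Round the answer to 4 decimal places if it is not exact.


Total processing time = 16 + 14 + 6 + 17 + 10 + 10 + 14 + 14 = 101
Number of machines = 4
Ideal balanced load = 101 / 4 = 25.25

25.25


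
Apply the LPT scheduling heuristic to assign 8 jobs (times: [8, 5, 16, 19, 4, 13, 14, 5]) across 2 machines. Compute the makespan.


Sort jobs in decreasing order (LPT): [19, 16, 14, 13, 8, 5, 5, 4]
Assign each job to the least loaded machine:
  Machine 1: jobs [19, 13, 5, 5], load = 42
  Machine 2: jobs [16, 14, 8, 4], load = 42
Makespan = max load = 42

42


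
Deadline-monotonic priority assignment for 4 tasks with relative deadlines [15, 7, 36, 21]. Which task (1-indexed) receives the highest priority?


Sort tasks by relative deadline (ascending):
  Task 2: deadline = 7
  Task 1: deadline = 15
  Task 4: deadline = 21
  Task 3: deadline = 36
Priority order (highest first): [2, 1, 4, 3]
Highest priority task = 2

2


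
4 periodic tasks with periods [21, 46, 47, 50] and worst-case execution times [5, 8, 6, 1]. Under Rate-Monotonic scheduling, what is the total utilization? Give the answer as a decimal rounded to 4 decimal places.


Compute individual utilizations (exact fractions):
  Task 1: C/T = 5/21 (approx. 0.2381)
  Task 2: C/T = 8/46 = 4/23 (approx. 0.1739)
  Task 3: C/T = 6/47 (approx. 0.1277)
  Task 4: C/T = 1/50 (approx. 0.02)
Total utilization U = 5/21 + 4/23 + 6/47 + 1/50 = 635251/1135050
Rounded to 4 decimal places: U = 0.5597
RM (Liu & Layland) bound for 4 tasks = 0.756828; compare with U = 635251/1135050 (approx. 0.559668)
U <= bound, so schedulable by RM sufficient condition.

0.5597


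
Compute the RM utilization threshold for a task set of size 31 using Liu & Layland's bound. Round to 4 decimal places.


Compute 2^(1/31) = 1.0226114356
Subtract 1: 1.0226114356 - 1 = 0.0226114356
Multiply by n: 31 * 0.0226114356 = 0.7009545036
Round to 4 dp: 0.7010

0.7010


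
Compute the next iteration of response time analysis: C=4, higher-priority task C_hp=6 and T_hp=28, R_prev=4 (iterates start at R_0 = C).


R_next = C + ceil(R_prev / T_hp) * C_hp
ceil(4 / 28) = ceil(0.1429) = 1
Interference = 1 * 6 = 6
R_next = 4 + 6 = 10

10


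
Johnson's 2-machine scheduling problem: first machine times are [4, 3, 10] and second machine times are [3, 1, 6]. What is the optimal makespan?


Apply Johnson's rule:
  Group 1 (a <= b): []
  Group 2 (a > b): [(3, 10, 6), (1, 4, 3), (2, 3, 1)]
Optimal job order: [3, 1, 2]
Schedule:
  Job 3: M1 done at 10, M2 done at 16
  Job 1: M1 done at 14, M2 done at 19
  Job 2: M1 done at 17, M2 done at 20
Makespan = 20

20


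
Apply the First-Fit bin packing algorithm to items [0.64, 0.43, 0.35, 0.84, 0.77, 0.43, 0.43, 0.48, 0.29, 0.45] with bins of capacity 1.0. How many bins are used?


Place items sequentially using First-Fit:
  Item 0.64 -> new Bin 1
  Item 0.43 -> new Bin 2
  Item 0.35 -> Bin 1 (now 0.99)
  Item 0.84 -> new Bin 3
  Item 0.77 -> new Bin 4
  Item 0.43 -> Bin 2 (now 0.86)
  Item 0.43 -> new Bin 5
  Item 0.48 -> Bin 5 (now 0.91)
  Item 0.29 -> new Bin 6
  Item 0.45 -> Bin 6 (now 0.74)
Total bins used = 6

6


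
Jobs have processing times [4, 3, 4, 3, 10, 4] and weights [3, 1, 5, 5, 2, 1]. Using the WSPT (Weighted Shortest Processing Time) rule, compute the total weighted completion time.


Compute p/w ratios and sort ascending (WSPT): [(3, 5), (4, 5), (4, 3), (3, 1), (4, 1), (10, 2)]
Compute weighted completion times:
  Job (p=3,w=5): C=3, w*C=5*3=15
  Job (p=4,w=5): C=7, w*C=5*7=35
  Job (p=4,w=3): C=11, w*C=3*11=33
  Job (p=3,w=1): C=14, w*C=1*14=14
  Job (p=4,w=1): C=18, w*C=1*18=18
  Job (p=10,w=2): C=28, w*C=2*28=56
Total weighted completion time = 171

171


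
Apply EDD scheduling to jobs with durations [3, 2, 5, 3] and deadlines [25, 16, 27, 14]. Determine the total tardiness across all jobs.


Sort by due date (EDD order): [(3, 14), (2, 16), (3, 25), (5, 27)]
Compute completion times and tardiness:
  Job 1: p=3, d=14, C=3, tardiness=max(0,3-14)=0
  Job 2: p=2, d=16, C=5, tardiness=max(0,5-16)=0
  Job 3: p=3, d=25, C=8, tardiness=max(0,8-25)=0
  Job 4: p=5, d=27, C=13, tardiness=max(0,13-27)=0
Total tardiness = 0

0


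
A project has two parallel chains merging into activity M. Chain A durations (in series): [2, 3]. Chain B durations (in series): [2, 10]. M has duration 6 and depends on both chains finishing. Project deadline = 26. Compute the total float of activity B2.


Forward pass: ES(B2) = sum of predecessors on chain B = 2
EF = ES + duration = 2 + 10 = 12
Backward pass: LF(M) = deadline = 26; LS(M) = 26 - 6 = 20
LF(B2) = LS(M) - sum(successors on chain B) = 20 - 0 = 20
LS = LF - duration = 20 - 10 = 10
Total float = LS - ES = 10 - 2 = 8

8


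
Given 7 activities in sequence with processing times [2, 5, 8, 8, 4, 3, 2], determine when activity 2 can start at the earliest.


Activity 2 starts after activities 1 through 1 complete.
Predecessor durations: [2]
ES = 2 = 2

2


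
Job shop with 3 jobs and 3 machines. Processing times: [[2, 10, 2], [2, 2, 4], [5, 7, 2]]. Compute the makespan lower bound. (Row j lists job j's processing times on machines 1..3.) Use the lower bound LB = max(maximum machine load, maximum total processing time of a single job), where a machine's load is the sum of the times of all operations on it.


Machine loads:
  Machine 1: 2 + 2 + 5 = 9
  Machine 2: 10 + 2 + 7 = 19
  Machine 3: 2 + 4 + 2 = 8
Max machine load = 19
Job totals:
  Job 1: 14
  Job 2: 8
  Job 3: 14
Max job total = 14
Lower bound = max(19, 14) = 19

19


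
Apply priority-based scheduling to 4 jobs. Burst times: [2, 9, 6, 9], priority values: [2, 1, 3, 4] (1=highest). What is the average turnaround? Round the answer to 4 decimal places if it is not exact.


Sort by priority (ascending = highest first):
Order: [(1, 9), (2, 2), (3, 6), (4, 9)]
Completion times:
  Priority 1, burst=9, C=9
  Priority 2, burst=2, C=11
  Priority 3, burst=6, C=17
  Priority 4, burst=9, C=26
Average turnaround = 63/4 = 15.75

15.75


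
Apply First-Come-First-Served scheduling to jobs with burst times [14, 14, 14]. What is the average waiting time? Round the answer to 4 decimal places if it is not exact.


FCFS order (as given): [14, 14, 14]
Waiting times:
  Job 1: wait = 0
  Job 2: wait = 14
  Job 3: wait = 28
Sum of waiting times = 42
Average waiting time = 42/3 = 14.0

14.0


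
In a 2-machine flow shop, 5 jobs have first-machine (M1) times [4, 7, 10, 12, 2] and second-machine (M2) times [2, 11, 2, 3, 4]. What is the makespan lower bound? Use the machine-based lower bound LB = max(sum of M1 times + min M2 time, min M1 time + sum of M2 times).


LB1 = sum(M1 times) + min(M2 times) = 35 + 2 = 37
LB2 = min(M1 times) + sum(M2 times) = 2 + 22 = 24
Lower bound = max(LB1, LB2) = max(37, 24) = 37

37
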